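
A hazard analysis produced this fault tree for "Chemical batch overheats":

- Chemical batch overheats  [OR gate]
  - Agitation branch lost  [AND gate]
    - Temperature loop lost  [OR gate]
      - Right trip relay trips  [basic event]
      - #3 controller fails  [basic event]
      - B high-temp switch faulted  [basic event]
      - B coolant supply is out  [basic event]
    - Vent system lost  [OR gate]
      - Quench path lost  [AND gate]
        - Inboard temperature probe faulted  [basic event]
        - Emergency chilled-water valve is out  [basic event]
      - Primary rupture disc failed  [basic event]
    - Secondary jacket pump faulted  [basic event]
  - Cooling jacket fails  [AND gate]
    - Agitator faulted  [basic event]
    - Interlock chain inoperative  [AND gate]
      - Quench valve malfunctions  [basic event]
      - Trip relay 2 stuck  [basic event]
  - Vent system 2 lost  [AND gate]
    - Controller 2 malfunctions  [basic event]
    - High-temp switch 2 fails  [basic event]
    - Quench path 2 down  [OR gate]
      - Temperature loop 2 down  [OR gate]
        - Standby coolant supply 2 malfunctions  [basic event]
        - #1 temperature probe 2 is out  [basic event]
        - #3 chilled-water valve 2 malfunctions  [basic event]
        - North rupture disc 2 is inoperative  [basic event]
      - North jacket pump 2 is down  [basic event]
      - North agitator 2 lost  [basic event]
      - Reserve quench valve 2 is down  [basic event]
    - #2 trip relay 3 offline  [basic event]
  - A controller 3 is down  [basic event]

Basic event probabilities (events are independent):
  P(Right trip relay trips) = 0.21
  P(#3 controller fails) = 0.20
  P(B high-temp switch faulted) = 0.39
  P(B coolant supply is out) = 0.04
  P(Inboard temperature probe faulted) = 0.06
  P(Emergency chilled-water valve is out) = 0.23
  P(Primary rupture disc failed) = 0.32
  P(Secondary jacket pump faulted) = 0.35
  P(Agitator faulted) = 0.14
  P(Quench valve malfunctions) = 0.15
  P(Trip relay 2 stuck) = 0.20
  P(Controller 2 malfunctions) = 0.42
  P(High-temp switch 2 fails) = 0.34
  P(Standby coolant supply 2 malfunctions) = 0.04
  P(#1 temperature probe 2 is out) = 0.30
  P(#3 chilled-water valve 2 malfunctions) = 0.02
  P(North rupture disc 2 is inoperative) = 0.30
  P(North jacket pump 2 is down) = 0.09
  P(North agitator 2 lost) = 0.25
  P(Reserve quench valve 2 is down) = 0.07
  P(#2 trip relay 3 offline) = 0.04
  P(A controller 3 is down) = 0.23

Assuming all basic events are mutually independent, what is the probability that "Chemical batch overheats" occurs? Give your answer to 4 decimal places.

P(Temperature loop lost) [OR] = 1 − (1−0.21) × (1−0.20) × (1−0.39) × (1−0.04) = 0.629901
P(Quench path lost) [AND] = 0.06 × 0.23 = 0.013800
P(Vent system lost) [OR] = 1 − (1−0.013800) × (1−0.32) = 0.329384
P(Agitation branch lost) [AND] = 0.629901 × 0.329384 × 0.35 = 0.072618
P(Interlock chain inoperative) [AND] = 0.15 × 0.20 = 0.030000
P(Cooling jacket fails) [AND] = 0.14 × 0.030000 = 0.004200
P(Temperature loop 2 down) [OR] = 1 − (1−0.04) × (1−0.30) × (1−0.02) × (1−0.30) = 0.539008
P(Quench path 2 down) [OR] = 1 − (1−0.539008) × (1−0.09) × (1−0.25) × (1−0.07) = 0.707397
P(Vent system 2 lost) [AND] = 0.42 × 0.34 × 0.707397 × 0.04 = 0.004041
P(Chemical batch overheats) [OR] = 1 − (1−0.072618) × (1−0.004200) × (1−0.004041) × (1−0.23) = 0.291789
Rounded to 4 decimal places: P(Chemical batch overheats) ≈ 0.2918.

0.2918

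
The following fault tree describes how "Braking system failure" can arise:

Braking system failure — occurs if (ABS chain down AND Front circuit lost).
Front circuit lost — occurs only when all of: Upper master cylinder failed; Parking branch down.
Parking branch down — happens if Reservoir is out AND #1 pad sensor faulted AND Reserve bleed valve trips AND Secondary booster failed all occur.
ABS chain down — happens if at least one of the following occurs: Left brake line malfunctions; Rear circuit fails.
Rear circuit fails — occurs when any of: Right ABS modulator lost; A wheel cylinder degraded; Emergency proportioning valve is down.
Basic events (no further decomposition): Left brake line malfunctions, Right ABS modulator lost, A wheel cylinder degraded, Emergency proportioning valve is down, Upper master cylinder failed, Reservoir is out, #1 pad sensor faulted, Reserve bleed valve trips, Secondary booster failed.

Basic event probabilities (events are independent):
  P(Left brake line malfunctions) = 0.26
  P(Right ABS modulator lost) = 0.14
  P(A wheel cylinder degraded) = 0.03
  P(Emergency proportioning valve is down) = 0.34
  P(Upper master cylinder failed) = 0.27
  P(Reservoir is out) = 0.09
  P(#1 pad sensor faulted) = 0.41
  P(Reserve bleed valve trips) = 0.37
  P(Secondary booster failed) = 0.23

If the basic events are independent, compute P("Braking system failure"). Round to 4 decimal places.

P(Rear circuit fails) [OR] = 1 − (1−0.14) × (1−0.03) × (1−0.34) = 0.449428
P(ABS chain down) [OR] = 1 − (1−0.26) × (1−0.449428) = 0.592577
P(Parking branch down) [AND] = 0.09 × 0.41 × 0.37 × 0.23 = 0.003140
P(Front circuit lost) [AND] = 0.27 × 0.003140 = 0.000848
P(Braking system failure) [AND] = 0.592577 × 0.000848 = 0.000503
Rounded to 4 decimal places: P(Braking system failure) ≈ 0.0005.

0.0005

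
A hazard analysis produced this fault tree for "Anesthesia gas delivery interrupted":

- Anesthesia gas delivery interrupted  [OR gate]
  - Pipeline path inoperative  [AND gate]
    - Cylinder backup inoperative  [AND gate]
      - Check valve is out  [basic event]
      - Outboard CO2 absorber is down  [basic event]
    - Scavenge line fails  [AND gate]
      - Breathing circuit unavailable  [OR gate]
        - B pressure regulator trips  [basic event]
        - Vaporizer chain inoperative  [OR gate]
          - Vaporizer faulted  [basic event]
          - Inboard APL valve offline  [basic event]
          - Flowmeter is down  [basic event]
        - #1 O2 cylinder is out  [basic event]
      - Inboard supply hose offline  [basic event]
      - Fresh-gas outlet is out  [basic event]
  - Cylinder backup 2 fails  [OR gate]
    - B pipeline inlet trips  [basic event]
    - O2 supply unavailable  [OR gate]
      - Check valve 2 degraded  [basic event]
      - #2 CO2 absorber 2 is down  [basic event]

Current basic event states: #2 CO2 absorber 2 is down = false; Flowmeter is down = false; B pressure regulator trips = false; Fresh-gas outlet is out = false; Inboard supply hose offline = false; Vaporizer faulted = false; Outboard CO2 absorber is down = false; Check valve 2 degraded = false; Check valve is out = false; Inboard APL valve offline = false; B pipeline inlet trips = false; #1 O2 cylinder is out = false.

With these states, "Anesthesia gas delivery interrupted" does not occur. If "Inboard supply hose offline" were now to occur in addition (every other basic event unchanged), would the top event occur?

Counterfactual: set "Inboard supply hose offline" to occurred.
Cylinder backup inoperative [AND]: Check valve is out=not, Outboard CO2 absorber is down=not → not all inputs occur → does not occur.
Vaporizer chain inoperative [OR]: Vaporizer faulted=not, Inboard APL valve offline=not, Flowmeter is down=not → no input occurs → does not occur.
Breathing circuit unavailable [OR]: B pressure regulator trips=not, Vaporizer chain inoperative=not, #1 O2 cylinder is out=not → no input occurs → does not occur.
Scavenge line fails [AND]: Breathing circuit unavailable=not, Inboard supply hose offline=occurs, Fresh-gas outlet is out=not → not all inputs occur → does not occur.
Pipeline path inoperative [AND]: Cylinder backup inoperative=not, Scavenge line fails=not → not all inputs occur → does not occur.
O2 supply unavailable [OR]: Check valve 2 degraded=not, #2 CO2 absorber 2 is down=not → no input occurs → does not occur.
Cylinder backup 2 fails [OR]: B pipeline inlet trips=not, O2 supply unavailable=not → no input occurs → does not occur.
Anesthesia gas delivery interrupted [OR]: Pipeline path inoperative=not, Cylinder backup 2 fails=not → no input occurs → does not occur.

No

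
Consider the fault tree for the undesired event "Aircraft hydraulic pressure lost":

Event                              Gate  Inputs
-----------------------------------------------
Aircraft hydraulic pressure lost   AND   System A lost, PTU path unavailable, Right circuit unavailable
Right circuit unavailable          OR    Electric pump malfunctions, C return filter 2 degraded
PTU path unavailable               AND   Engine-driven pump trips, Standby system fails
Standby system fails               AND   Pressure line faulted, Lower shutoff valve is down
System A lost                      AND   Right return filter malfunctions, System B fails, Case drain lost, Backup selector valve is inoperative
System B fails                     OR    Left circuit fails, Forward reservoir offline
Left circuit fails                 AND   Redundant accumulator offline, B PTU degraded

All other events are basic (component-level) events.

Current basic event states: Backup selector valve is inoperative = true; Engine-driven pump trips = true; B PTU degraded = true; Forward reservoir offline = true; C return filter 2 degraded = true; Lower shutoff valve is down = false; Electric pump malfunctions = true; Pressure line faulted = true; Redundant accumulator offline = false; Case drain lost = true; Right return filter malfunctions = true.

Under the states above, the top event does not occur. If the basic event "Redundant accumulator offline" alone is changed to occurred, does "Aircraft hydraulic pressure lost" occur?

No

Counterfactual: set "Redundant accumulator offline" to occurred.
Left circuit fails [AND]: Redundant accumulator offline=occurs, B PTU degraded=occurs → all inputs occur → occurs.
System B fails [OR]: Left circuit fails=occurs, Forward reservoir offline=occurs → at least one input occurs → occurs.
System A lost [AND]: Right return filter malfunctions=occurs, System B fails=occurs, Case drain lost=occurs, Backup selector valve is inoperative=occurs → all inputs occur → occurs.
Standby system fails [AND]: Pressure line faulted=occurs, Lower shutoff valve is down=not → not all inputs occur → does not occur.
PTU path unavailable [AND]: Engine-driven pump trips=occurs, Standby system fails=not → not all inputs occur → does not occur.
Right circuit unavailable [OR]: Electric pump malfunctions=occurs, C return filter 2 degraded=occurs → at least one input occurs → occurs.
Aircraft hydraulic pressure lost [AND]: System A lost=occurs, PTU path unavailable=not, Right circuit unavailable=occurs → not all inputs occur → does not occur.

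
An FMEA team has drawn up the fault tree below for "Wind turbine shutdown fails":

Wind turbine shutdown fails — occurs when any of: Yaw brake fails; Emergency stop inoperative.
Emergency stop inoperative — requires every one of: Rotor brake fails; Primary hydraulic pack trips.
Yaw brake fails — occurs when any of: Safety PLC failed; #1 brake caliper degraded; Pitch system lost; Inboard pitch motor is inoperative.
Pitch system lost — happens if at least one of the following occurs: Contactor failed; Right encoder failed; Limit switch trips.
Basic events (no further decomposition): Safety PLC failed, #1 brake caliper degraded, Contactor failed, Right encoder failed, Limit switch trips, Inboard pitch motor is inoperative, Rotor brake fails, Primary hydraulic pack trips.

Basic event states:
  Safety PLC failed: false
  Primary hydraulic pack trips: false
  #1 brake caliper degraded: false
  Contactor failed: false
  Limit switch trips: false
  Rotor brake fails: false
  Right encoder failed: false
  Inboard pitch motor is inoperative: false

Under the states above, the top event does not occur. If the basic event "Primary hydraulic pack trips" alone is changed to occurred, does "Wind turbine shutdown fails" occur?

Counterfactual: set "Primary hydraulic pack trips" to occurred.
Pitch system lost [OR]: Contactor failed=not, Right encoder failed=not, Limit switch trips=not → no input occurs → does not occur.
Yaw brake fails [OR]: Safety PLC failed=not, #1 brake caliper degraded=not, Pitch system lost=not, Inboard pitch motor is inoperative=not → no input occurs → does not occur.
Emergency stop inoperative [AND]: Rotor brake fails=not, Primary hydraulic pack trips=occurs → not all inputs occur → does not occur.
Wind turbine shutdown fails [OR]: Yaw brake fails=not, Emergency stop inoperative=not → no input occurs → does not occur.

No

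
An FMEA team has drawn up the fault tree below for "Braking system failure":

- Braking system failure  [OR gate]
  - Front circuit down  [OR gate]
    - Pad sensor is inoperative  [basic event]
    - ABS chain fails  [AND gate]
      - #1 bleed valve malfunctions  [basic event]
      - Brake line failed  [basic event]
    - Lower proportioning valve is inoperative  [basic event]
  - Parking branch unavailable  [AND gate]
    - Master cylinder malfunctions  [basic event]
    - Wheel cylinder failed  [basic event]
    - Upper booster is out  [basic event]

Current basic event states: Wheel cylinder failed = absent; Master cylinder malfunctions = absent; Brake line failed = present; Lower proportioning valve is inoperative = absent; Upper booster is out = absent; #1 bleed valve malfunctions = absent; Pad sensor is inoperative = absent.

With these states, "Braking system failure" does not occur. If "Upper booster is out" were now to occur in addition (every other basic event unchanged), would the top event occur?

No

Counterfactual: set "Upper booster is out" to occurred.
ABS chain fails [AND]: #1 bleed valve malfunctions=not, Brake line failed=occurs → not all inputs occur → does not occur.
Front circuit down [OR]: Pad sensor is inoperative=not, ABS chain fails=not, Lower proportioning valve is inoperative=not → no input occurs → does not occur.
Parking branch unavailable [AND]: Master cylinder malfunctions=not, Wheel cylinder failed=not, Upper booster is out=occurs → not all inputs occur → does not occur.
Braking system failure [OR]: Front circuit down=not, Parking branch unavailable=not → no input occurs → does not occur.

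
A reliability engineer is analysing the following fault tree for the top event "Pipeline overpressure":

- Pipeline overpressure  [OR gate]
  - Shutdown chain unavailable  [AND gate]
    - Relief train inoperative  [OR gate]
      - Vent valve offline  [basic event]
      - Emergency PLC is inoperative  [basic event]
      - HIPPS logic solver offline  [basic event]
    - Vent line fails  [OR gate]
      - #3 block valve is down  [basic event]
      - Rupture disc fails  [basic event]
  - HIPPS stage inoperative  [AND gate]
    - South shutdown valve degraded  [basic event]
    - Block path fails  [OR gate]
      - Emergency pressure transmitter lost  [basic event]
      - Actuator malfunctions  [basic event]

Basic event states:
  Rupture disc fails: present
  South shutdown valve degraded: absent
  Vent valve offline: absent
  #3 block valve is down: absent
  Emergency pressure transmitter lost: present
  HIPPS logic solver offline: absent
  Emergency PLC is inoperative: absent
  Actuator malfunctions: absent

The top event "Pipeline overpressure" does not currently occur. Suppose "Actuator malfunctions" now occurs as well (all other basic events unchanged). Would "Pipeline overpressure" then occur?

No

Counterfactual: set "Actuator malfunctions" to occurred.
Relief train inoperative [OR]: Vent valve offline=not, Emergency PLC is inoperative=not, HIPPS logic solver offline=not → no input occurs → does not occur.
Vent line fails [OR]: #3 block valve is down=not, Rupture disc fails=occurs → at least one input occurs → occurs.
Shutdown chain unavailable [AND]: Relief train inoperative=not, Vent line fails=occurs → not all inputs occur → does not occur.
Block path fails [OR]: Emergency pressure transmitter lost=occurs, Actuator malfunctions=occurs → at least one input occurs → occurs.
HIPPS stage inoperative [AND]: South shutdown valve degraded=not, Block path fails=occurs → not all inputs occur → does not occur.
Pipeline overpressure [OR]: Shutdown chain unavailable=not, HIPPS stage inoperative=not → no input occurs → does not occur.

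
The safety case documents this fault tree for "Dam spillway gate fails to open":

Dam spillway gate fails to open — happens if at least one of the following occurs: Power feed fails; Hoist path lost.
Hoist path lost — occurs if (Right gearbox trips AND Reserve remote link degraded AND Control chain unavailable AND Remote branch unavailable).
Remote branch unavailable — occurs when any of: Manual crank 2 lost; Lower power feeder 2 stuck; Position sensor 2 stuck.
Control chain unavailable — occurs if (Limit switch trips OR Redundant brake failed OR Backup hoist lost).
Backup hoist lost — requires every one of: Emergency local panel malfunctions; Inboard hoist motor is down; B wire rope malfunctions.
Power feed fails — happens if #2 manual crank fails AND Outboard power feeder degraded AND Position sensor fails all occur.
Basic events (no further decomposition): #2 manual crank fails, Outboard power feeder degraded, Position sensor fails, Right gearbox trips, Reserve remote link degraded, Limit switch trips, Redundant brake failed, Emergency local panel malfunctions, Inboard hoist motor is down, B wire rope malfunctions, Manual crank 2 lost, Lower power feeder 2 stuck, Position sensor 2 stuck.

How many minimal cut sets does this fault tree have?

10

Power feed fails [AND]: one cut set from each child combined → 1 × 1 × 1 = 1 cut set(s).
Backup hoist lost [AND]: one cut set from each child combined → 1 × 1 × 1 = 1 cut set(s).
Control chain unavailable [OR]: union of children's cut sets → 3 cut set(s).
Remote branch unavailable [OR]: union of children's cut sets → 3 cut set(s).
Hoist path lost [AND]: one cut set from each child combined → 1 × 1 × 3 × 3 = 9 cut set(s).
Dam spillway gate fails to open [OR]: union of children's cut sets → 10 cut set(s).
Minimal cut sets: {#2 manual crank fails, Outboard power feeder degraded, Position sensor fails}; {Limit switch trips, Manual crank 2 lost, Reserve remote link degraded, Right gearbox trips}; {Limit switch trips, Lower power feeder 2 stuck, Reserve remote link degraded, Right gearbox trips}; {Limit switch trips, Position sensor 2 stuck, Reserve remote link degraded, Right gearbox trips}; {Manual crank 2 lost, Redundant brake failed, Reserve remote link degraded, Right gearbox trips}; {Lower power feeder 2 stuck, Redundant brake failed, Reserve remote link degraded, Right gearbox trips}; {Position sensor 2 stuck, Redundant brake failed, Reserve remote link degraded, Right gearbox trips}; {B wire rope malfunctions, Emergency local panel malfunctions, Inboard hoist motor is down, Manual crank 2 lost, Reserve remote link degraded, Right gearbox trips}; {B wire rope malfunctions, Emergency local panel malfunctions, Inboard hoist motor is down, Lower power feeder 2 stuck, Reserve remote link degraded, Right gearbox trips}; {B wire rope malfunctions, Emergency local panel malfunctions, Inboard hoist motor is down, Position sensor 2 stuck, Reserve remote link degraded, Right gearbox trips}.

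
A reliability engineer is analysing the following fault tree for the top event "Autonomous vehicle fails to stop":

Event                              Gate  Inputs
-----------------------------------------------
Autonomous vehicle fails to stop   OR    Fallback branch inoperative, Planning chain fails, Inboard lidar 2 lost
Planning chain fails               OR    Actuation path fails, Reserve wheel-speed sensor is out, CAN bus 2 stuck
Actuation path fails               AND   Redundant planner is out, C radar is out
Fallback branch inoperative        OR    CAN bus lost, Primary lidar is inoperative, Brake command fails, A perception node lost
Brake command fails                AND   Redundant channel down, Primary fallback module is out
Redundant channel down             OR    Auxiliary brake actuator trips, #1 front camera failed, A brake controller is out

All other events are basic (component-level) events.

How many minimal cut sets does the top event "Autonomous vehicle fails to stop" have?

Redundant channel down [OR]: union of children's cut sets → 3 cut set(s).
Brake command fails [AND]: one cut set from each child combined → 3 × 1 = 3 cut set(s).
Fallback branch inoperative [OR]: union of children's cut sets → 6 cut set(s).
Actuation path fails [AND]: one cut set from each child combined → 1 × 1 = 1 cut set(s).
Planning chain fails [OR]: union of children's cut sets → 3 cut set(s).
Autonomous vehicle fails to stop [OR]: union of children's cut sets → 10 cut set(s).
Minimal cut sets: {CAN bus lost}; {Primary lidar is inoperative}; {Auxiliary brake actuator trips, Primary fallback module is out}; {#1 front camera failed, Primary fallback module is out}; {A brake controller is out, Primary fallback module is out}; {A perception node lost}; {C radar is out, Redundant planner is out}; {Reserve wheel-speed sensor is out}; {CAN bus 2 stuck}; {Inboard lidar 2 lost}.

10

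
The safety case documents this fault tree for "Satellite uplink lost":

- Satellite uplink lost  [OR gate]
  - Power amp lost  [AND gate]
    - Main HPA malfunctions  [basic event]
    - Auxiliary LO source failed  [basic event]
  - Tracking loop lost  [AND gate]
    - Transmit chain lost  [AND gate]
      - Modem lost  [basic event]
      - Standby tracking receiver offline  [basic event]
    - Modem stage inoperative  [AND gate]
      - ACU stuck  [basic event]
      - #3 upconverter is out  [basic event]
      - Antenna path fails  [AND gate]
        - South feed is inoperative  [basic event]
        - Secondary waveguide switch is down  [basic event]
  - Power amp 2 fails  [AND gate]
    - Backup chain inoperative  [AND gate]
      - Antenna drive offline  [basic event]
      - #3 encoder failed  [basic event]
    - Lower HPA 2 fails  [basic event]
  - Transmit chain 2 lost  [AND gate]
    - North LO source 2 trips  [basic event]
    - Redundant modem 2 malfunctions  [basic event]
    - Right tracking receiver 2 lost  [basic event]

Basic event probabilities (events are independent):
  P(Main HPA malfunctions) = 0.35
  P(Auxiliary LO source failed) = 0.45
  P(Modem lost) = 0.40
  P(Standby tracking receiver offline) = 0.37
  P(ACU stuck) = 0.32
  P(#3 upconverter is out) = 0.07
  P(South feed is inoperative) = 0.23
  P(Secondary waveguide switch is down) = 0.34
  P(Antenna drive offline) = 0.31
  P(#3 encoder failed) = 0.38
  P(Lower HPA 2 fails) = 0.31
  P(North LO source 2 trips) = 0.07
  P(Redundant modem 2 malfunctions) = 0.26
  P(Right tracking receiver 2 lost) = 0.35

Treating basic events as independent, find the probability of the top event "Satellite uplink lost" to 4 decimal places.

0.1936

P(Power amp lost) [AND] = 0.35 × 0.45 = 0.157500
P(Transmit chain lost) [AND] = 0.40 × 0.37 = 0.148000
P(Antenna path fails) [AND] = 0.23 × 0.34 = 0.078200
P(Modem stage inoperative) [AND] = 0.32 × 0.07 × 0.078200 = 0.001752
P(Tracking loop lost) [AND] = 0.148000 × 0.001752 = 0.000259
P(Backup chain inoperative) [AND] = 0.31 × 0.38 = 0.117800
P(Power amp 2 fails) [AND] = 0.117800 × 0.31 = 0.036518
P(Transmit chain 2 lost) [AND] = 0.07 × 0.26 × 0.35 = 0.006370
P(Satellite uplink lost) [OR] = 1 − (1−0.157500) × (1−0.000259) × (1−0.036518) × (1−0.006370) = 0.193646
Rounded to 4 decimal places: P(Satellite uplink lost) ≈ 0.1936.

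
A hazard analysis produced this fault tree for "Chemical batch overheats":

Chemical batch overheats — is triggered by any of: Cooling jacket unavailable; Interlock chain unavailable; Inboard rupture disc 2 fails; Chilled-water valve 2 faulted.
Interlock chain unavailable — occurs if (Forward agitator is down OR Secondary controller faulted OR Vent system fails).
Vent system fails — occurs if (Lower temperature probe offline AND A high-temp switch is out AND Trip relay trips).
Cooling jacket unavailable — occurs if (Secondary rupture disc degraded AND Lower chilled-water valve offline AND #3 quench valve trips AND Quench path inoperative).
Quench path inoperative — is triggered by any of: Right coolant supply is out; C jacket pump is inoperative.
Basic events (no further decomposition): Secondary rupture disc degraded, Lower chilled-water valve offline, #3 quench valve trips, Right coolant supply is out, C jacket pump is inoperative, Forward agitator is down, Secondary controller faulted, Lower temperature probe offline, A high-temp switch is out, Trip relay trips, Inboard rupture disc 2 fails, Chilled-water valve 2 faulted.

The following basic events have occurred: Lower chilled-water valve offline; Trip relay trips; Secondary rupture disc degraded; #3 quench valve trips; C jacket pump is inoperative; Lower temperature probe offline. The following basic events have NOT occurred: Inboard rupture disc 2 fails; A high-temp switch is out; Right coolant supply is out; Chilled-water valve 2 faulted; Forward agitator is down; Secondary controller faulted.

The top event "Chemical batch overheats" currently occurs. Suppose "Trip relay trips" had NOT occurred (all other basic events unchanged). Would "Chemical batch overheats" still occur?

Yes

Counterfactual: set "Trip relay trips" to not occurred.
Quench path inoperative [OR]: Right coolant supply is out=not, C jacket pump is inoperative=occurs → at least one input occurs → occurs.
Cooling jacket unavailable [AND]: Secondary rupture disc degraded=occurs, Lower chilled-water valve offline=occurs, #3 quench valve trips=occurs, Quench path inoperative=occurs → all inputs occur → occurs.
Vent system fails [AND]: Lower temperature probe offline=occurs, A high-temp switch is out=not, Trip relay trips=not → not all inputs occur → does not occur.
Interlock chain unavailable [OR]: Forward agitator is down=not, Secondary controller faulted=not, Vent system fails=not → no input occurs → does not occur.
Chemical batch overheats [OR]: Cooling jacket unavailable=occurs, Interlock chain unavailable=not, Inboard rupture disc 2 fails=not, Chilled-water valve 2 faulted=not → at least one input occurs → occurs.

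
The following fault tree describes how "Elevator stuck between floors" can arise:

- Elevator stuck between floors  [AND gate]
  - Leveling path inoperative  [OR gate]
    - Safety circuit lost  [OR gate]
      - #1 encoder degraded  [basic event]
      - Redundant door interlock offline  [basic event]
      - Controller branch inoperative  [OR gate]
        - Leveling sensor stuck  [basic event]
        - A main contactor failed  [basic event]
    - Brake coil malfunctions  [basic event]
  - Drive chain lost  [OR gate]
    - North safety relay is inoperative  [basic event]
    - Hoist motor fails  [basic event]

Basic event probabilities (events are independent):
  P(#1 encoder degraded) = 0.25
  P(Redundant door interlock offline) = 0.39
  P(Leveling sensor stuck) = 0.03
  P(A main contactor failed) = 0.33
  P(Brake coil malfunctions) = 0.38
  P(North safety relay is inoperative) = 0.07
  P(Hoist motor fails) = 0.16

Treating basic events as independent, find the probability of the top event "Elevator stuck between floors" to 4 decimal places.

P(Controller branch inoperative) [OR] = 1 − (1−0.03) × (1−0.33) = 0.350100
P(Safety circuit lost) [OR] = 1 − (1−0.25) × (1−0.39) × (1−0.350100) = 0.702671
P(Leveling path inoperative) [OR] = 1 − (1−0.702671) × (1−0.38) = 0.815656
P(Drive chain lost) [OR] = 1 − (1−0.07) × (1−0.16) = 0.218800
P(Elevator stuck between floors) [AND] = 0.815656 × 0.218800 = 0.178466
Rounded to 4 decimal places: P(Elevator stuck between floors) ≈ 0.1785.

0.1785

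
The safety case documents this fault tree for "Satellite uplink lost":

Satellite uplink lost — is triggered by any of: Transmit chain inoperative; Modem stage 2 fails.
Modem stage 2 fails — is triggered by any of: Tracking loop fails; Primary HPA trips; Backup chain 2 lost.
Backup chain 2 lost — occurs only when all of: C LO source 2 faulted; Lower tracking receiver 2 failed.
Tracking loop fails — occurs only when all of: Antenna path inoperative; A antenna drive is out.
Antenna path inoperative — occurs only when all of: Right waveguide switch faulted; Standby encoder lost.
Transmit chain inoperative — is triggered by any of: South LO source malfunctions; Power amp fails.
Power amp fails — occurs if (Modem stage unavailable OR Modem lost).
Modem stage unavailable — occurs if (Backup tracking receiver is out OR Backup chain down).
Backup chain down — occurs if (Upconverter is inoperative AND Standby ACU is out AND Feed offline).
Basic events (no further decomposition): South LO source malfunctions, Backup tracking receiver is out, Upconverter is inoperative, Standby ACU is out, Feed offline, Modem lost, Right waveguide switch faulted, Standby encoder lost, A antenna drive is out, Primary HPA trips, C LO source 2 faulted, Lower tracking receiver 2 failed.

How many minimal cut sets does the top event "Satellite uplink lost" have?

7

Backup chain down [AND]: one cut set from each child combined → 1 × 1 × 1 = 1 cut set(s).
Modem stage unavailable [OR]: union of children's cut sets → 2 cut set(s).
Power amp fails [OR]: union of children's cut sets → 3 cut set(s).
Transmit chain inoperative [OR]: union of children's cut sets → 4 cut set(s).
Antenna path inoperative [AND]: one cut set from each child combined → 1 × 1 = 1 cut set(s).
Tracking loop fails [AND]: one cut set from each child combined → 1 × 1 = 1 cut set(s).
Backup chain 2 lost [AND]: one cut set from each child combined → 1 × 1 = 1 cut set(s).
Modem stage 2 fails [OR]: union of children's cut sets → 3 cut set(s).
Satellite uplink lost [OR]: union of children's cut sets → 7 cut set(s).
Minimal cut sets: {South LO source malfunctions}; {Backup tracking receiver is out}; {Feed offline, Standby ACU is out, Upconverter is inoperative}; {Modem lost}; {A antenna drive is out, Right waveguide switch faulted, Standby encoder lost}; {Primary HPA trips}; {C LO source 2 faulted, Lower tracking receiver 2 failed}.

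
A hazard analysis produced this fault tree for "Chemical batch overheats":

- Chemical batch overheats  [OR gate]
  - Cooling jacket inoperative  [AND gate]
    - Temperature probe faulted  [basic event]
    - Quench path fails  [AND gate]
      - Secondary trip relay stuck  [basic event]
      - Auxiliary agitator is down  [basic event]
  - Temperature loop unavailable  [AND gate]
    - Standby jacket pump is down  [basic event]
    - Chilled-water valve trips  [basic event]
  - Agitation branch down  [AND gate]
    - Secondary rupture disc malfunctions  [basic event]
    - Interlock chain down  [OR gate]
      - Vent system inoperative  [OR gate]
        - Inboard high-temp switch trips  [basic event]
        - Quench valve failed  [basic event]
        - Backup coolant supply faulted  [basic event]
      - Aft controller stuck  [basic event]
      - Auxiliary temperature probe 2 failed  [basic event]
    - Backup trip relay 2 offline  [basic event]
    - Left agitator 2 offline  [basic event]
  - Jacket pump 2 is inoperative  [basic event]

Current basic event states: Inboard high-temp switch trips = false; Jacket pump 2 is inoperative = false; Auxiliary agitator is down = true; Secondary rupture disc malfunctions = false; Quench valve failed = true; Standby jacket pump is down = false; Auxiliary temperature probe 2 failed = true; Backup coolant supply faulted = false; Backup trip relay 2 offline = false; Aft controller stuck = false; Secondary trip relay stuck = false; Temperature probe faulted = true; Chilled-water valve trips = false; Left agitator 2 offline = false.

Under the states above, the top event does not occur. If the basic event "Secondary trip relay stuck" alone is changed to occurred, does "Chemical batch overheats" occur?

Counterfactual: set "Secondary trip relay stuck" to occurred.
Quench path fails [AND]: Secondary trip relay stuck=occurs, Auxiliary agitator is down=occurs → all inputs occur → occurs.
Cooling jacket inoperative [AND]: Temperature probe faulted=occurs, Quench path fails=occurs → all inputs occur → occurs.
Temperature loop unavailable [AND]: Standby jacket pump is down=not, Chilled-water valve trips=not → not all inputs occur → does not occur.
Vent system inoperative [OR]: Inboard high-temp switch trips=not, Quench valve failed=occurs, Backup coolant supply faulted=not → at least one input occurs → occurs.
Interlock chain down [OR]: Vent system inoperative=occurs, Aft controller stuck=not, Auxiliary temperature probe 2 failed=occurs → at least one input occurs → occurs.
Agitation branch down [AND]: Secondary rupture disc malfunctions=not, Interlock chain down=occurs, Backup trip relay 2 offline=not, Left agitator 2 offline=not → not all inputs occur → does not occur.
Chemical batch overheats [OR]: Cooling jacket inoperative=occurs, Temperature loop unavailable=not, Agitation branch down=not, Jacket pump 2 is inoperative=not → at least one input occurs → occurs.

Yes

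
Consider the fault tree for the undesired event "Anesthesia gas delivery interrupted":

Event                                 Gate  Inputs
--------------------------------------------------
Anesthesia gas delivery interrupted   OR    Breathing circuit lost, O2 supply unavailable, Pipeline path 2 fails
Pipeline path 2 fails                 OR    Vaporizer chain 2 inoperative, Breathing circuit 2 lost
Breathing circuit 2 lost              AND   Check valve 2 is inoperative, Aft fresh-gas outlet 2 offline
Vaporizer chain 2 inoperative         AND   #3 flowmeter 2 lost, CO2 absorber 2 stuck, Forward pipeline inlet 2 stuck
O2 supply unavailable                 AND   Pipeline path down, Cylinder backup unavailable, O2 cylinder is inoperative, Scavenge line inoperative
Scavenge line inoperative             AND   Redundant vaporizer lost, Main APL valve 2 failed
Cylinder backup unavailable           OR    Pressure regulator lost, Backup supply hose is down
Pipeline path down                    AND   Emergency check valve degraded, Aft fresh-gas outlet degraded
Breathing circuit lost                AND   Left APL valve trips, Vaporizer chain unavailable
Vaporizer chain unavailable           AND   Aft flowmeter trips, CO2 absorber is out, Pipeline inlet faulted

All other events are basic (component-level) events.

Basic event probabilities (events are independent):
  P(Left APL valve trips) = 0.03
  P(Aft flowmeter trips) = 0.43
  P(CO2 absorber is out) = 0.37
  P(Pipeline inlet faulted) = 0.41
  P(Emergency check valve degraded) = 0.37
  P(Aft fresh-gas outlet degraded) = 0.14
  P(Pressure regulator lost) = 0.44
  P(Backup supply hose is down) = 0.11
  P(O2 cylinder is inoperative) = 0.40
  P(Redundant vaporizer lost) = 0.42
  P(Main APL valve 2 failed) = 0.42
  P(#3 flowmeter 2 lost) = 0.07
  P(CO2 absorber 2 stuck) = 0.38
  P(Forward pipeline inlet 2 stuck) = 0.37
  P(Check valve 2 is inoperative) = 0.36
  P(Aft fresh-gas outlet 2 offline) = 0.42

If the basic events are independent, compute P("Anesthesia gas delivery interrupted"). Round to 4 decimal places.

0.1627

P(Vaporizer chain unavailable) [AND] = 0.43 × 0.37 × 0.41 = 0.065231
P(Breathing circuit lost) [AND] = 0.03 × 0.065231 = 0.001957
P(Pipeline path down) [AND] = 0.37 × 0.14 = 0.051800
P(Cylinder backup unavailable) [OR] = 1 − (1−0.44) × (1−0.11) = 0.501600
P(Scavenge line inoperative) [AND] = 0.42 × 0.42 = 0.176400
P(O2 supply unavailable) [AND] = 0.051800 × 0.501600 × 0.40 × 0.176400 = 0.001833
P(Vaporizer chain 2 inoperative) [AND] = 0.07 × 0.38 × 0.37 = 0.009842
P(Breathing circuit 2 lost) [AND] = 0.36 × 0.42 = 0.151200
P(Pipeline path 2 fails) [OR] = 1 − (1−0.009842) × (1−0.151200) = 0.159554
P(Anesthesia gas delivery interrupted) [OR] = 1 − (1−0.001957) × (1−0.001833) × (1−0.159554) = 0.162736
Rounded to 4 decimal places: P(Anesthesia gas delivery interrupted) ≈ 0.1627.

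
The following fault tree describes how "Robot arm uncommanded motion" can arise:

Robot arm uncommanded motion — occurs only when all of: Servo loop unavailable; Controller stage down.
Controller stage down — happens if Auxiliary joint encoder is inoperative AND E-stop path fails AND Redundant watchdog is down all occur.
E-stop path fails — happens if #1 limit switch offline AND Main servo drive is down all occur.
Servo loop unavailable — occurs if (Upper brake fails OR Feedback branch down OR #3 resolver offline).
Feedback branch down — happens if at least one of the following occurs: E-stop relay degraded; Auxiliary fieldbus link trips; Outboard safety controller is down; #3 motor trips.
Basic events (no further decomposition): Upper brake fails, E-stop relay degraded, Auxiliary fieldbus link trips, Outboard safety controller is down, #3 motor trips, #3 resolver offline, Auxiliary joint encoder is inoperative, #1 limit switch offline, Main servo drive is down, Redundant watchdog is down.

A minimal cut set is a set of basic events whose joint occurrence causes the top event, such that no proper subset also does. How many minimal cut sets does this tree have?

6

Feedback branch down [OR]: union of children's cut sets → 4 cut set(s).
Servo loop unavailable [OR]: union of children's cut sets → 6 cut set(s).
E-stop path fails [AND]: one cut set from each child combined → 1 × 1 = 1 cut set(s).
Controller stage down [AND]: one cut set from each child combined → 1 × 1 × 1 = 1 cut set(s).
Robot arm uncommanded motion [AND]: one cut set from each child combined → 6 × 1 = 6 cut set(s).
Minimal cut sets: {#1 limit switch offline, Auxiliary joint encoder is inoperative, Main servo drive is down, Redundant watchdog is down, Upper brake fails}; {#1 limit switch offline, Auxiliary joint encoder is inoperative, E-stop relay degraded, Main servo drive is down, Redundant watchdog is down}; {#1 limit switch offline, Auxiliary fieldbus link trips, Auxiliary joint encoder is inoperative, Main servo drive is down, Redundant watchdog is down}; {#1 limit switch offline, Auxiliary joint encoder is inoperative, Main servo drive is down, Outboard safety controller is down, Redundant watchdog is down}; {#1 limit switch offline, #3 motor trips, Auxiliary joint encoder is inoperative, Main servo drive is down, Redundant watchdog is down}; {#1 limit switch offline, #3 resolver offline, Auxiliary joint encoder is inoperative, Main servo drive is down, Redundant watchdog is down}.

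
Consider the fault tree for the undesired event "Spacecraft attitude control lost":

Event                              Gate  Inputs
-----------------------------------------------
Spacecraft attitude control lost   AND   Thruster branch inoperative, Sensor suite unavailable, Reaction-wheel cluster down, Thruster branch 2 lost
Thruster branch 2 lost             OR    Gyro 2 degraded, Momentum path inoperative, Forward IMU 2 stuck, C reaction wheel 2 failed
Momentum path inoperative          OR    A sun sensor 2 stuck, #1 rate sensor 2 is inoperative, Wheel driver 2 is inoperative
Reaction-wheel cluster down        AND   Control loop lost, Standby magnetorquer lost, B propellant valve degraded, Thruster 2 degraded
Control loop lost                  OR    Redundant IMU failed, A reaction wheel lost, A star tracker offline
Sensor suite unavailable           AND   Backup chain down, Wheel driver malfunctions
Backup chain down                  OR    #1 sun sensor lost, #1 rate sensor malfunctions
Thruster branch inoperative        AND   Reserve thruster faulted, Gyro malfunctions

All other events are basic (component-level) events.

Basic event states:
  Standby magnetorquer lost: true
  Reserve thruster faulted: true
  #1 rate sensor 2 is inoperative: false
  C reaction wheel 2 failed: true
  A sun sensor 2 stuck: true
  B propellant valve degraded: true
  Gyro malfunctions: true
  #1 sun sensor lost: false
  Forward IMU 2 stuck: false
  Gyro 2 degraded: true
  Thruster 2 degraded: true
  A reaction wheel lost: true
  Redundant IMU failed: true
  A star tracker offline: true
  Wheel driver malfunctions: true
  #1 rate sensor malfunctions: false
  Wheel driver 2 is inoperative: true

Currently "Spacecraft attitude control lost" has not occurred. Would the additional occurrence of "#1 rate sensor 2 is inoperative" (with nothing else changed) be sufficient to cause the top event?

No

Counterfactual: set "#1 rate sensor 2 is inoperative" to occurred.
Thruster branch inoperative [AND]: Reserve thruster faulted=occurs, Gyro malfunctions=occurs → all inputs occur → occurs.
Backup chain down [OR]: #1 sun sensor lost=not, #1 rate sensor malfunctions=not → no input occurs → does not occur.
Sensor suite unavailable [AND]: Backup chain down=not, Wheel driver malfunctions=occurs → not all inputs occur → does not occur.
Control loop lost [OR]: Redundant IMU failed=occurs, A reaction wheel lost=occurs, A star tracker offline=occurs → at least one input occurs → occurs.
Reaction-wheel cluster down [AND]: Control loop lost=occurs, Standby magnetorquer lost=occurs, B propellant valve degraded=occurs, Thruster 2 degraded=occurs → all inputs occur → occurs.
Momentum path inoperative [OR]: A sun sensor 2 stuck=occurs, #1 rate sensor 2 is inoperative=occurs, Wheel driver 2 is inoperative=occurs → at least one input occurs → occurs.
Thruster branch 2 lost [OR]: Gyro 2 degraded=occurs, Momentum path inoperative=occurs, Forward IMU 2 stuck=not, C reaction wheel 2 failed=occurs → at least one input occurs → occurs.
Spacecraft attitude control lost [AND]: Thruster branch inoperative=occurs, Sensor suite unavailable=not, Reaction-wheel cluster down=occurs, Thruster branch 2 lost=occurs → not all inputs occur → does not occur.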